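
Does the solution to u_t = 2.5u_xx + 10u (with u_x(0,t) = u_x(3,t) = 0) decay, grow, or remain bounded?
u grows unboundedly. With Neumann BCs the constant mode has diffusion eigenvalue 0, so any r > 0 makes it grow like e^(10t); solution grows exponentially.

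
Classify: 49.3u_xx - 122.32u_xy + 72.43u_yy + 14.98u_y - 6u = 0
Hyperbolic (discriminant = 678.9864).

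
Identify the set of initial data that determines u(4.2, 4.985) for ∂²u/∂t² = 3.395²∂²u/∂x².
Domain of dependence: [-12.724075, 21.124075]. Signals travel at speed 3.395, so data within |x - 4.2| ≤ 3.395·4.985 = 16.924075 can reach the point.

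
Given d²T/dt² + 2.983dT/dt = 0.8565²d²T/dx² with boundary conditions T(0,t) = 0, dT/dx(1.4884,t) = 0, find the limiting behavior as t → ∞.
T → 0. Damping (γ=2.983) dissipates energy; oscillations decay exponentially.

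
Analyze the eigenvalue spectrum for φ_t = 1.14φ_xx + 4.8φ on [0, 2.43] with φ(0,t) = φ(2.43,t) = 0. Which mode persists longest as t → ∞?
Eigenvalues: λₙ = 1.14n²π²/2.43² - 4.8.
First three modes:
  n=1: λ₁ = 1.14π²/2.43² - 4.8 ≈ -2.895
  n=2: λ₂ = 4.56π²/2.43² - 4.8 ≈ 2.822
  n=3: λ₃ = 10.26π²/2.43² - 4.8 ≈ 12.349
Since 1.14π²/2.43² ≈ 1.905 < 4.8, λ₁ < 0.
The n=1 mode grows fastest (−λₙ is largest for n=1) → dominates.
Asymptotic: φ ~ c₁ sin(πx/2.43) e^{2.895t} (exponential growth at rate −λ₁ ≈ 2.895).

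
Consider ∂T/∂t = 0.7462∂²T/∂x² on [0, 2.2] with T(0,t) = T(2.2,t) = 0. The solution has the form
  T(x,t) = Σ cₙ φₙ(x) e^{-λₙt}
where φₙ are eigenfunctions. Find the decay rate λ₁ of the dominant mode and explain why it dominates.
Eigenvalues: λₙ = 0.7462n²π²/2.2².
First three modes:
  n=1: λ₁ = 0.7462π²/2.2² ≈ 1.522
  n=2: λ₂ = 2.9848π²/2.2² ≈ 6.087 (4× faster decay)
  n=3: λ₃ = 6.7158π²/2.2² ≈ 13.695 (9× faster decay)
As t → ∞, higher modes decay exponentially faster. The n=1 mode dominates: T ~ c₁ sin(πx/2.2) e^{-λ₁t}.
Decay rate: λ₁ = 0.7462π²/2.2² ≈ 1.522.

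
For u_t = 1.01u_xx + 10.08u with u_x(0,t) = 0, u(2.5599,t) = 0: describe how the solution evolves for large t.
u grows unboundedly. Reaction dominates diffusion (r=10.08 > κπ²/(4L²)≈0.38); solution grows exponentially.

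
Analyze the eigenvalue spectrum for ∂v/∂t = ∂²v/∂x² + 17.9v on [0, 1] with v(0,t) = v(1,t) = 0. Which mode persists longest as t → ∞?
Eigenvalues: λₙ = n²π²/1² - 17.9.
First three modes:
  n=1: λ₁ = π² - 17.9 ≈ -8.03
  n=2: λ₂ = 4π² - 17.9 ≈ 21.578
  n=3: λ₃ = 9π² - 17.9 ≈ 70.926
Since π² ≈ 9.87 < 17.9, λ₁ < 0.
The n=1 mode grows fastest (−λₙ is largest for n=1) → dominates.
Asymptotic: v ~ c₁ sin(πx/1) e^{8.03t} (exponential growth at rate −λ₁ ≈ 8.03).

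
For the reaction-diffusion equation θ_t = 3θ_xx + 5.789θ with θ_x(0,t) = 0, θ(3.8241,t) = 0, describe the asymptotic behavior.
θ grows unboundedly. Reaction dominates diffusion (r=5.789 > κπ²/(4L²)≈0.51); solution grows exponentially.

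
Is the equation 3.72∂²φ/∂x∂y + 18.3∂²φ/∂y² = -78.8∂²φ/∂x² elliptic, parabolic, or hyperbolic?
Rewriting in standard form: 78.8∂²φ/∂x² + 3.72∂²φ/∂x∂y + 18.3∂²φ/∂y² = 0. Computing B² - 4AC with A = 78.8, B = 3.72, C = 18.3: discriminant = -5754.3216 (negative). Answer: elliptic.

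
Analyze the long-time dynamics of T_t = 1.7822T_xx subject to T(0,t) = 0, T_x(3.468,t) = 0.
Long-time behavior: T → 0. Heat escapes through the Dirichlet boundary.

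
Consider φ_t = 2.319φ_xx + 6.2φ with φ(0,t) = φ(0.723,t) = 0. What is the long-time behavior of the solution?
As t → ∞, φ → 0. Diffusion dominates reaction (r=6.2 < κπ²/L²≈43.78); solution decays.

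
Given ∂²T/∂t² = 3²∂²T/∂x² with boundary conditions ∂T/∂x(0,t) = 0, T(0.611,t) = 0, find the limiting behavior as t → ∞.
T oscillates (no decay). Energy is conserved; the solution oscillates indefinitely as standing waves.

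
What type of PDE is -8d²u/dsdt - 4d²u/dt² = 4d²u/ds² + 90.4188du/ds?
Rewriting in standard form: -4d²u/ds² - 8d²u/dsdt - 4d²u/dt² - 90.4188du/ds = 0. With A = -4, B = -8, C = -4, the discriminant is 0. This is a parabolic PDE.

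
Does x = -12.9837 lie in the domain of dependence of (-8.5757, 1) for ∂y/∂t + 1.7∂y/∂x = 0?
No. Only data at x = -10.2757 affects (-8.5757, 1). Advection has one-way propagation along characteristics.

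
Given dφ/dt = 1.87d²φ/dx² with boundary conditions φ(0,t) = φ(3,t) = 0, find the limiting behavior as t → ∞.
φ → 0. Heat diffuses out through both boundaries.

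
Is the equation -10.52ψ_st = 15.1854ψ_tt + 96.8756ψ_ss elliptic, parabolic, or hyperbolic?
Rewriting in standard form: -96.8756ψ_ss - 10.52ψ_st - 15.1854ψ_tt = 0. Computing B² - 4AC with A = -96.8756, B = -10.52, C = -15.1854: discriminant = -5773.70854496 (negative). Answer: elliptic.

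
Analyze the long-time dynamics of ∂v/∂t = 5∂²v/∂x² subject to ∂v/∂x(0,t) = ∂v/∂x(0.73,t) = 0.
Long-time behavior: v → constant (steady state). Heat is conserved (no flux at boundaries); solution approaches the spatial average.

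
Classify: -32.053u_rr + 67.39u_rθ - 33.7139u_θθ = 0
Hyperbolic (discriminant = 218.8855532).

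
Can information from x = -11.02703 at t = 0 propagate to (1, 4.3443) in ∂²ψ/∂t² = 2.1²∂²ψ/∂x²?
No. The domain of dependence is [-8.12303, 10.12303], and -11.02703 is outside this interval.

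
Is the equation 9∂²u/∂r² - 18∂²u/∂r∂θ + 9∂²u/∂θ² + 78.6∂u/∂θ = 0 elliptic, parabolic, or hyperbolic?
Computing B² - 4AC with A = 9, B = -18, C = 9: discriminant = 0 (zero). Answer: parabolic.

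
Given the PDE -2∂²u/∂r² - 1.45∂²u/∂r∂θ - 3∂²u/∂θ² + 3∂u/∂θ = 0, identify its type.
The second-order coefficients are A = -2, B = -1.45, C = -3. Since B² - 4AC = -21.8975 < 0, this is an elliptic PDE.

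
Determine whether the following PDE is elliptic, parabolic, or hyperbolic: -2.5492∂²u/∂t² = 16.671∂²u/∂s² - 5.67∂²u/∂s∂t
Rewriting in standard form: -16.671∂²u/∂s² + 5.67∂²u/∂s∂t - 2.5492∂²u/∂t² = 0. Coefficients: A = -16.671, B = 5.67, C = -2.5492. B² - 4AC = -137.8419528, which is negative, so the equation is elliptic.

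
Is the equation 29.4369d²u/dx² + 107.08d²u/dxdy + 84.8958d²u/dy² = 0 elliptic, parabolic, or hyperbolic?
Computing B² - 4AC with A = 29.4369, B = 107.08, C = 84.8958: discriminant = 1469.84969992 (positive). Answer: hyperbolic.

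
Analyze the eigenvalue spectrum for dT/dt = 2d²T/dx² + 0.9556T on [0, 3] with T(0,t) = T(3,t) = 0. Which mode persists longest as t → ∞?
Eigenvalues: λₙ = 2n²π²/3² - 0.9556.
First three modes:
  n=1: λ₁ = 2π²/3² - 0.9556 ≈ 1.238
  n=2: λ₂ = 8π²/3² - 0.9556 ≈ 7.817
  n=3: λ₃ = 18π²/3² - 0.9556 ≈ 18.784
Since 2π²/3² ≈ 2.193 > 0.9556, all λₙ > 0.
The n=1 mode decays slowest → dominates as t → ∞.
Asymptotic: T ~ c₁ sin(πx/3) e^{-λ₁t} with decay rate λ₁ ≈ 1.238.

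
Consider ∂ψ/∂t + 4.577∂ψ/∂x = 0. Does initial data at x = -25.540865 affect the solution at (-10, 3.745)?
No. Only data at x = -27.140865 affects (-10, 3.745). Advection has one-way propagation along characteristics.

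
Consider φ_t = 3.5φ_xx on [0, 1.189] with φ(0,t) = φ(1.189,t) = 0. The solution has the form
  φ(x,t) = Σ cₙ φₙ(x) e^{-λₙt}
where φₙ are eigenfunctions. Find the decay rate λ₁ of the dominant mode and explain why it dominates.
Eigenvalues: λₙ = 3.5n²π²/1.189².
First three modes:
  n=1: λ₁ = 3.5π²/1.189² ≈ 24.435
  n=2: λ₂ = 14π²/1.189² ≈ 97.738 (4× faster decay)
  n=3: λ₃ = 31.5π²/1.189² ≈ 219.911 (9× faster decay)
As t → ∞, higher modes decay exponentially faster. The n=1 mode dominates: φ ~ c₁ sin(πx/1.189) e^{-λ₁t}.
Decay rate: λ₁ = 3.5π²/1.189² ≈ 24.435.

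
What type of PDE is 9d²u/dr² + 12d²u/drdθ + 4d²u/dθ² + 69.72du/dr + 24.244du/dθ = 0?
With A = 9, B = 12, C = 4, the discriminant is 0. This is a parabolic PDE.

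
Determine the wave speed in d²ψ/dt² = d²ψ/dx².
Speed = 1. Information travels along characteristics x = x₀ ± 1t.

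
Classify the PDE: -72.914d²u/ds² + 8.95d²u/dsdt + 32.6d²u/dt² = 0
A = -72.914, B = 8.95, C = 32.6. Discriminant B² - 4AC = 9588.0881. Since 9588.0881 > 0, hyperbolic.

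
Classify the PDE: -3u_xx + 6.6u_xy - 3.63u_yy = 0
A = -3, B = 6.6, C = -3.63. Discriminant B² - 4AC = 0. Since 0 = 0, parabolic.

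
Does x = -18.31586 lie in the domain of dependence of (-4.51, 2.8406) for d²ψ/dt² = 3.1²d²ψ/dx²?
No. The domain of dependence is [-13.31586, 4.29586], and -18.31586 is outside this interval.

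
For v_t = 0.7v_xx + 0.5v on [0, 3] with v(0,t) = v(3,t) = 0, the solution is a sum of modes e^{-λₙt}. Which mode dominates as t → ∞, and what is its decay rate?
Eigenvalues: λₙ = 0.7n²π²/3² - 0.5.
First three modes:
  n=1: λ₁ = 0.7π²/3² - 0.5 ≈ 0.268
  n=2: λ₂ = 2.8π²/3² - 0.5 ≈ 2.571
  n=3: λ₃ = 6.3π²/3² - 0.5 ≈ 6.409
Since 0.7π²/3² ≈ 0.768 > 0.5, all λₙ > 0.
The n=1 mode decays slowest → dominates as t → ∞.
Asymptotic: v ~ c₁ sin(πx/3) e^{-λ₁t} with decay rate λ₁ ≈ 0.268.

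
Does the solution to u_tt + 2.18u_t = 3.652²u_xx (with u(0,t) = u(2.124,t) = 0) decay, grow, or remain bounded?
u → 0. Damping (γ=2.18) dissipates energy; oscillations decay exponentially.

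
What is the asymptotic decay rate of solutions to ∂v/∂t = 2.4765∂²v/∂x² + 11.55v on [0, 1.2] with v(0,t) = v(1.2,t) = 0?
Eigenvalues: λₙ = 2.4765n²π²/1.2² - 11.55.
First three modes:
  n=1: λ₁ = 2.4765π²/1.2² - 11.55 ≈ 5.424
  n=2: λ₂ = 9.906π²/1.2² - 11.55 ≈ 56.345
  n=3: λ₃ = 22.2885π²/1.2² - 11.55 ≈ 141.213
Since 2.4765π²/1.2² ≈ 16.974 > 11.55, all λₙ > 0.
The n=1 mode decays slowest → dominates as t → ∞.
Asymptotic: v ~ c₁ sin(πx/1.2) e^{-λ₁t} with decay rate λ₁ ≈ 5.424.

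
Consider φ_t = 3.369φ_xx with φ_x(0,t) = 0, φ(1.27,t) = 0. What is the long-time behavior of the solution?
As t → ∞, φ → 0. Heat escapes through the Dirichlet boundary.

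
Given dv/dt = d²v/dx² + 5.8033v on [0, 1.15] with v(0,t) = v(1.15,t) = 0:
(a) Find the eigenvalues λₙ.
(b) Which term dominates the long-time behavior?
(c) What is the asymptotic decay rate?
Eigenvalues: λₙ = n²π²/1.15² - 5.8033.
First three modes:
  n=1: λ₁ = π²/1.15² - 5.8033 ≈ 1.66
  n=2: λ₂ = 4π²/1.15² - 5.8033 ≈ 24.048
  n=3: λ₃ = 9π²/1.15² - 5.8033 ≈ 61.362
Since π²/1.15² ≈ 7.463 > 5.8033, all λₙ > 0.
The n=1 mode decays slowest → dominates as t → ∞.
Asymptotic: v ~ c₁ sin(πx/1.15) e^{-λ₁t} with decay rate λ₁ ≈ 1.66.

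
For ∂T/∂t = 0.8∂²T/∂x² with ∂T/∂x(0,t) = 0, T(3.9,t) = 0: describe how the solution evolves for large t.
T → 0. Heat escapes through the Dirichlet boundary.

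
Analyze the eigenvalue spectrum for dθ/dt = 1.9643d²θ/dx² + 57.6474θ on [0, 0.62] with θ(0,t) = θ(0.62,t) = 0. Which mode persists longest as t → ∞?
Eigenvalues: λₙ = 1.9643n²π²/0.62² - 57.6474.
First three modes:
  n=1: λ₁ = 1.9643π²/0.62² - 57.6474 ≈ -7.213
  n=2: λ₂ = 7.8572π²/0.62² - 57.6474 ≈ 144.089
  n=3: λ₃ = 17.6787π²/0.62² - 57.6474 ≈ 396.259
Since 1.9643π²/0.62² ≈ 50.434 < 57.6474, λ₁ < 0.
The n=1 mode grows fastest (−λₙ is largest for n=1) → dominates.
Asymptotic: θ ~ c₁ sin(πx/0.62) e^{7.213t} (exponential growth at rate −λ₁ ≈ 7.213).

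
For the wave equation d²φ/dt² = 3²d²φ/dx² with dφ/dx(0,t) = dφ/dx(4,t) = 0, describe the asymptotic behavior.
φ oscillates about a mean that drifts linearly in t (generically unbounded; no decay). There is no damping, so the nonconstant modes persist as standing waves (energy conserved, no decay). But with Neumann conditions at both ends the constant mode has eigenvalue 0: the spatial mean M(t) of φ satisfies M'' = 0, so M(t) = M(0) + M'(0)·t. Unless the initial velocity has zero mean (∫φ_t(x,0)dx = 0), the solution grows linearly in t (unbounded, though not exponentially); if it does have zero mean, the solution stays bounded and simply oscillates.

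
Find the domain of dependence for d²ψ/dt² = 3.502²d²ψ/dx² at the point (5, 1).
Domain of dependence: [1.498, 8.502]. Signals travel at speed 3.502, so data within |x - 5| ≤ 3.502·1 = 3.502 can reach the point.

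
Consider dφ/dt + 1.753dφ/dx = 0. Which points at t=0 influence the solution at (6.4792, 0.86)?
A single point: x = 4.97162. The characteristic through (6.4792, 0.86) is x - 1.753t = const, so x = 6.4792 - 1.753·0.86 = 4.97162.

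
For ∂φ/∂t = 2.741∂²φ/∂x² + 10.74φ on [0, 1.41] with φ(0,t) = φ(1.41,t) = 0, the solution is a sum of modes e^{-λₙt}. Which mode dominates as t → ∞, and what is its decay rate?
Eigenvalues: λₙ = 2.741n²π²/1.41² - 10.74.
First three modes:
  n=1: λ₁ = 2.741π²/1.41² - 10.74 ≈ 2.867
  n=2: λ₂ = 10.964π²/1.41² - 10.74 ≈ 43.689
  n=3: λ₃ = 24.669π²/1.41² - 10.74 ≈ 111.725
Since 2.741π²/1.41² ≈ 13.607 > 10.74, all λₙ > 0.
The n=1 mode decays slowest → dominates as t → ∞.
Asymptotic: φ ~ c₁ sin(πx/1.41) e^{-λ₁t} with decay rate λ₁ ≈ 2.867.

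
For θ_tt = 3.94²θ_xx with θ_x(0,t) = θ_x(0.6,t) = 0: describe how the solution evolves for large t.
θ oscillates about a mean that drifts linearly in t (generically unbounded; no decay). There is no damping, so the nonconstant modes persist as standing waves (energy conserved, no decay). But with Neumann conditions at both ends the constant mode has eigenvalue 0: the spatial mean M(t) of θ satisfies M'' = 0, so M(t) = M(0) + M'(0)·t. Unless the initial velocity has zero mean (∫θ_t(x,0)dx = 0), the solution grows linearly in t (unbounded, though not exponentially); if it does have zero mean, the solution stays bounded and simply oscillates.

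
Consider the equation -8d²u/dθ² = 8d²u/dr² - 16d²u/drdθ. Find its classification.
Rewriting in standard form: -8d²u/dr² + 16d²u/drdθ - 8d²u/dθ² = 0. Parabolic. (A = -8, B = 16, C = -8 gives B² - 4AC = 0.)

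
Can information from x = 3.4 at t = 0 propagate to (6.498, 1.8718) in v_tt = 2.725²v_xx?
Yes. The domain of dependence is [1.397345, 11.598655], and 3.4 ∈ [1.397345, 11.598655].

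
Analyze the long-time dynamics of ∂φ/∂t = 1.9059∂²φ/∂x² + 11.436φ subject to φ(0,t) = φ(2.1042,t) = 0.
Long-time behavior: φ grows unboundedly. Reaction dominates diffusion (r=11.436 > κπ²/L²≈4.25); solution grows exponentially.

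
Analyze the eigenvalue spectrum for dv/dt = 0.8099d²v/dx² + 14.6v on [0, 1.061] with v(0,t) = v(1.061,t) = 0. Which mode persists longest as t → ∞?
Eigenvalues: λₙ = 0.8099n²π²/1.061² - 14.6.
First three modes:
  n=1: λ₁ = 0.8099π²/1.061² - 14.6 ≈ -7.499
  n=2: λ₂ = 3.2396π²/1.061² - 14.6 ≈ 13.803
  n=3: λ₃ = 7.2891π²/1.061² - 14.6 ≈ 49.306
Since 0.8099π²/1.061² ≈ 7.101 < 14.6, λ₁ < 0.
The n=1 mode grows fastest (−λₙ is largest for n=1) → dominates.
Asymptotic: v ~ c₁ sin(πx/1.061) e^{7.499t} (exponential growth at rate −λ₁ ≈ 7.499).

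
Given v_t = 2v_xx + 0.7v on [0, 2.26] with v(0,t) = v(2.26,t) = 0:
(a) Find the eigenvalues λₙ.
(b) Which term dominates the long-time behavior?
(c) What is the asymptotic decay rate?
Eigenvalues: λₙ = 2n²π²/2.26² - 0.7.
First three modes:
  n=1: λ₁ = 2π²/2.26² - 0.7 ≈ 3.165
  n=2: λ₂ = 8π²/2.26² - 0.7 ≈ 14.759
  n=3: λ₃ = 18π²/2.26² - 0.7 ≈ 34.082
Since 2π²/2.26² ≈ 3.865 > 0.7, all λₙ > 0.
The n=1 mode decays slowest → dominates as t → ∞.
Asymptotic: v ~ c₁ sin(πx/2.26) e^{-λ₁t} with decay rate λ₁ ≈ 3.165.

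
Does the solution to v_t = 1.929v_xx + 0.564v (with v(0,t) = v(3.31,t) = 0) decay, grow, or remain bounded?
v → 0. Diffusion dominates reaction (r=0.564 < κπ²/L²≈1.74); solution decays.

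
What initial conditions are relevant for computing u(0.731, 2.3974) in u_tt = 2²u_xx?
Domain of dependence: [-4.0638, 5.5258]. Signals travel at speed 2, so data within |x - 0.731| ≤ 2·2.3974 = 4.7948 can reach the point.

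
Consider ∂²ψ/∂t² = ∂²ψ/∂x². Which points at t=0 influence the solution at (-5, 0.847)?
Domain of dependence: [-5.847, -4.153]. Signals travel at speed 1, so data within |x - -5| ≤ 1·0.847 = 0.847 can reach the point.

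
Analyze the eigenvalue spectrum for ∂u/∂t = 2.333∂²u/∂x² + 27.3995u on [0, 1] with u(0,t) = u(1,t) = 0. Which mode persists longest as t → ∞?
Eigenvalues: λₙ = 2.333n²π²/1² - 27.3995.
First three modes:
  n=1: λ₁ = 2.333π² - 27.3995 ≈ -4.374
  n=2: λ₂ = 9.332π² - 27.3995 ≈ 64.704
  n=3: λ₃ = 20.997π² - 27.3995 ≈ 179.833
Since 2.333π² ≈ 23.026 < 27.3995, λ₁ < 0.
The n=1 mode grows fastest (−λₙ is largest for n=1) → dominates.
Asymptotic: u ~ c₁ sin(πx/1) e^{4.374t} (exponential growth at rate −λ₁ ≈ 4.374).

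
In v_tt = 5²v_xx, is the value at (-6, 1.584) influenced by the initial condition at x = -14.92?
No. The domain of dependence is [-13.92, 1.92], and -14.92 is outside this interval.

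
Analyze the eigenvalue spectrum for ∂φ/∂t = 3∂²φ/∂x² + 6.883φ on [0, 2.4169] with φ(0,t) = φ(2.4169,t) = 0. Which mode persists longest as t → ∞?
Eigenvalues: λₙ = 3n²π²/2.4169² - 6.883.
First three modes:
  n=1: λ₁ = 3π²/2.4169² - 6.883 ≈ -1.814
  n=2: λ₂ = 12π²/2.4169² - 6.883 ≈ 13.392
  n=3: λ₃ = 27π²/2.4169² - 6.883 ≈ 38.736
Since 3π²/2.4169² ≈ 5.069 < 6.883, λ₁ < 0.
The n=1 mode grows fastest (−λₙ is largest for n=1) → dominates.
Asymptotic: φ ~ c₁ sin(πx/2.4169) e^{1.814t} (exponential growth at rate −λ₁ ≈ 1.814).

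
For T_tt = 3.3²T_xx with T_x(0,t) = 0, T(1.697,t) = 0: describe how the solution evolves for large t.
T oscillates (no decay). Energy is conserved; the solution oscillates indefinitely as standing waves.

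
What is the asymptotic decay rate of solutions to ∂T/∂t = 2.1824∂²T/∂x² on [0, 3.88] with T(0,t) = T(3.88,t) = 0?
Eigenvalues: λₙ = 2.1824n²π²/3.88².
First three modes:
  n=1: λ₁ = 2.1824π²/3.88² ≈ 1.431
  n=2: λ₂ = 8.7296π²/3.88² ≈ 5.723 (4× faster decay)
  n=3: λ₃ = 19.6416π²/3.88² ≈ 12.877 (9× faster decay)
As t → ∞, higher modes decay exponentially faster. The n=1 mode dominates: T ~ c₁ sin(πx/3.88) e^{-λ₁t}.
Decay rate: λ₁ = 2.1824π²/3.88² ≈ 1.431.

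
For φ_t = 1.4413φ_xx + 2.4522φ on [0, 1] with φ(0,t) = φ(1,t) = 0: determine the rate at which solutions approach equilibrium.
Eigenvalues: λₙ = 1.4413n²π²/1² - 2.4522.
First three modes:
  n=1: λ₁ = 1.4413π² - 2.4522 ≈ 11.773
  n=2: λ₂ = 5.7652π² - 2.4522 ≈ 54.448
  n=3: λ₃ = 12.9717π² - 2.4522 ≈ 125.573
Since 1.4413π² ≈ 14.225 > 2.4522, all λₙ > 0.
The n=1 mode decays slowest → dominates as t → ∞.
Asymptotic: φ ~ c₁ sin(πx/1) e^{-λ₁t} with decay rate λ₁ ≈ 11.773.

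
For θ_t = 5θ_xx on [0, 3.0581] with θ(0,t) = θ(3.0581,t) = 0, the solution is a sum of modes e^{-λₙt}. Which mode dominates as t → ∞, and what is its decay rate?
Eigenvalues: λₙ = 5n²π²/3.0581².
First three modes:
  n=1: λ₁ = 5π²/3.0581² ≈ 5.277
  n=2: λ₂ = 20π²/3.0581² ≈ 21.107 (4× faster decay)
  n=3: λ₃ = 45π²/3.0581² ≈ 47.491 (9× faster decay)
As t → ∞, higher modes decay exponentially faster. The n=1 mode dominates: θ ~ c₁ sin(πx/3.0581) e^{-λ₁t}.
Decay rate: λ₁ = 5π²/3.0581² ≈ 5.277.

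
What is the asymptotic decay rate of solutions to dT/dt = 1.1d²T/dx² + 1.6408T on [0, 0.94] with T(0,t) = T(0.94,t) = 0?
Eigenvalues: λₙ = 1.1n²π²/0.94² - 1.6408.
First three modes:
  n=1: λ₁ = 1.1π²/0.94² - 1.6408 ≈ 10.646
  n=2: λ₂ = 4.4π²/0.94² - 1.6408 ≈ 47.506
  n=3: λ₃ = 9.9π²/0.94² - 1.6408 ≈ 108.94
Since 1.1π²/0.94² ≈ 12.287 > 1.6408, all λₙ > 0.
The n=1 mode decays slowest → dominates as t → ∞.
Asymptotic: T ~ c₁ sin(πx/0.94) e^{-λ₁t} with decay rate λ₁ ≈ 10.646.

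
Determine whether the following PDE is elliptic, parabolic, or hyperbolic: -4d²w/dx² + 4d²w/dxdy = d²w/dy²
Rewriting in standard form: -4d²w/dx² + 4d²w/dxdy - d²w/dy² = 0. Coefficients: A = -4, B = 4, C = -1. B² - 4AC = 0, which is zero, so the equation is parabolic.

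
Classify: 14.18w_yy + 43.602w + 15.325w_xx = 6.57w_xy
Rewriting in standard form: 15.325w_xx - 6.57w_xy + 14.18w_yy + 43.602w = 0. Elliptic (discriminant = -826.0691).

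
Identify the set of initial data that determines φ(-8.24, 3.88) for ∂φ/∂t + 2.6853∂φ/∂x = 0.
A single point: x = -18.658964. The characteristic through (-8.24, 3.88) is x - 2.6853t = const, so x = -8.24 - 2.6853·3.88 = -18.658964.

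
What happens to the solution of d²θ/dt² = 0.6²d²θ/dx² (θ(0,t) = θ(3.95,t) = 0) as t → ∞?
θ oscillates (no decay). Energy is conserved; the solution oscillates indefinitely as standing waves.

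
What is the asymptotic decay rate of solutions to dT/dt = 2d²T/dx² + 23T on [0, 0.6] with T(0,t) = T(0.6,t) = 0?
Eigenvalues: λₙ = 2n²π²/0.6² - 23.
First three modes:
  n=1: λ₁ = 2π²/0.6² - 23 ≈ 31.831
  n=2: λ₂ = 8π²/0.6² - 23 ≈ 196.325
  n=3: λ₃ = 18π²/0.6² - 23 ≈ 470.48
Since 2π²/0.6² ≈ 54.831 > 23, all λₙ > 0.
The n=1 mode decays slowest → dominates as t → ∞.
Asymptotic: T ~ c₁ sin(πx/0.6) e^{-λ₁t} with decay rate λ₁ ≈ 31.831.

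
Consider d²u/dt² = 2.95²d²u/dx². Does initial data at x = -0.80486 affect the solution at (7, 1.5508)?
No. The domain of dependence is [2.42514, 11.57486], and -0.80486 is outside this interval.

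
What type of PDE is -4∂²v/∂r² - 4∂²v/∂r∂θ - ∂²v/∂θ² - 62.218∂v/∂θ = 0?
With A = -4, B = -4, C = -1, the discriminant is 0. This is a parabolic PDE.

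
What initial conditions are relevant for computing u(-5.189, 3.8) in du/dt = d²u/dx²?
The entire real line. The heat equation has infinite propagation speed: any initial disturbance instantly affects all points (though exponentially small far away).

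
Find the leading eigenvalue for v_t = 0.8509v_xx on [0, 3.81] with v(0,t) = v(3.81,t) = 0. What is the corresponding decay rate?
Eigenvalues: λₙ = 0.8509n²π²/3.81².
First three modes:
  n=1: λ₁ = 0.8509π²/3.81² ≈ 0.579
  n=2: λ₂ = 3.4036π²/3.81² ≈ 2.314 (4× faster decay)
  n=3: λ₃ = 7.6581π²/3.81² ≈ 5.207 (9× faster decay)
As t → ∞, higher modes decay exponentially faster. The n=1 mode dominates: v ~ c₁ sin(πx/3.81) e^{-λ₁t}.
Decay rate: λ₁ = 0.8509π²/3.81² ≈ 0.579.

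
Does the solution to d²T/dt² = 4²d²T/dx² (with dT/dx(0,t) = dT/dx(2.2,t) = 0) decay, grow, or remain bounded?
T oscillates about a mean that drifts linearly in t (generically unbounded; no decay). There is no damping, so the nonconstant modes persist as standing waves (energy conserved, no decay). But with Neumann conditions at both ends the constant mode has eigenvalue 0: the spatial mean M(t) of T satisfies M'' = 0, so M(t) = M(0) + M'(0)·t. Unless the initial velocity has zero mean (∫T_t(x,0)dx = 0), the solution grows linearly in t (unbounded, though not exponentially); if it does have zero mean, the solution stays bounded and simply oscillates.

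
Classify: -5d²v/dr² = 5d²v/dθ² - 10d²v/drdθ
Rewriting in standard form: -5d²v/dr² + 10d²v/drdθ - 5d²v/dθ² = 0. Parabolic (discriminant = 0).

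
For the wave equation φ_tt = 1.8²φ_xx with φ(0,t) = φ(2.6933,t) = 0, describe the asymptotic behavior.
φ oscillates (no decay). Energy is conserved; the solution oscillates indefinitely as standing waves.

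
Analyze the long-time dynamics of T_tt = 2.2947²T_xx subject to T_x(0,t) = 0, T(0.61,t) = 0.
Long-time behavior: T oscillates (no decay). Energy is conserved; the solution oscillates indefinitely as standing waves.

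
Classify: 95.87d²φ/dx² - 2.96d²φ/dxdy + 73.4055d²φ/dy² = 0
Elliptic (discriminant = -28140.77954).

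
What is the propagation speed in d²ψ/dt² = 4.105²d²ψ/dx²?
Speed = 4.105. Information travels along characteristics x = x₀ ± 4.105t.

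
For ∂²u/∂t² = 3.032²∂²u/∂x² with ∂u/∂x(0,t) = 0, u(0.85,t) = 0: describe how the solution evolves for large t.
u oscillates (no decay). Energy is conserved; the solution oscillates indefinitely as standing waves.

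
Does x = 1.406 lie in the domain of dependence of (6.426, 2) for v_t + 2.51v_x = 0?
Yes. The characteristic through (6.426, 2) passes through x = 1.406.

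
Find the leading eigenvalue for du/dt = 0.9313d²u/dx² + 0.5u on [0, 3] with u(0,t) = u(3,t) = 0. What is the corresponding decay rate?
Eigenvalues: λₙ = 0.9313n²π²/3² - 0.5.
First three modes:
  n=1: λ₁ = 0.9313π²/3² - 0.5 ≈ 0.521
  n=2: λ₂ = 3.7252π²/3² - 0.5 ≈ 3.585
  n=3: λ₃ = 8.3817π²/3² - 0.5 ≈ 8.692
Since 0.9313π²/3² ≈ 1.021 > 0.5, all λₙ > 0.
The n=1 mode decays slowest → dominates as t → ∞.
Asymptotic: u ~ c₁ sin(πx/3) e^{-λ₁t} with decay rate λ₁ ≈ 0.521.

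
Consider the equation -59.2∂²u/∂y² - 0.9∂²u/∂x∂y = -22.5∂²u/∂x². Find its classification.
Rewriting in standard form: 22.5∂²u/∂x² - 0.9∂²u/∂x∂y - 59.2∂²u/∂y² = 0. Hyperbolic. (A = 22.5, B = -0.9, C = -59.2 gives B² - 4AC = 5328.81.)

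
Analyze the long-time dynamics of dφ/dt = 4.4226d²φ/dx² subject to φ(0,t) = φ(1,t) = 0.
Long-time behavior: φ → 0. Heat diffuses out through both boundaries.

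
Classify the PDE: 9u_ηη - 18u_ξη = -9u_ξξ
Rewriting in standard form: 9u_ξξ - 18u_ξη + 9u_ηη = 0. A = 9, B = -18, C = 9. Discriminant B² - 4AC = 0. Since 0 = 0, parabolic.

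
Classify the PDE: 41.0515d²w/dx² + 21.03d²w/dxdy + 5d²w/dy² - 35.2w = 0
A = 41.0515, B = 21.03, C = 5. Discriminant B² - 4AC = -378.7691. Since -378.7691 < 0, elliptic.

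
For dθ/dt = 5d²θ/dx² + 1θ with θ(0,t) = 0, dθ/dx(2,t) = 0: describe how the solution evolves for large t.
θ → 0. Diffusion dominates reaction (r=1 < κπ²/(4L²)≈3.08); solution decays.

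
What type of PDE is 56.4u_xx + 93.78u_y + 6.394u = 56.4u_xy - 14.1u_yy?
Rewriting in standard form: 56.4u_xx - 56.4u_xy + 14.1u_yy + 93.78u_y + 6.394u = 0. With A = 56.4, B = -56.4, C = 14.1, the discriminant is 0. This is a parabolic PDE.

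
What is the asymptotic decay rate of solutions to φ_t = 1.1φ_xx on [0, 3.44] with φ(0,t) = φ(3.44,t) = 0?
Eigenvalues: λₙ = 1.1n²π²/3.44².
First three modes:
  n=1: λ₁ = 1.1π²/3.44² ≈ 0.917
  n=2: λ₂ = 4.4π²/3.44² ≈ 3.67 (4× faster decay)
  n=3: λ₃ = 9.9π²/3.44² ≈ 8.257 (9× faster decay)
As t → ∞, higher modes decay exponentially faster. The n=1 mode dominates: φ ~ c₁ sin(πx/3.44) e^{-λ₁t}.
Decay rate: λ₁ = 1.1π²/3.44² ≈ 0.917.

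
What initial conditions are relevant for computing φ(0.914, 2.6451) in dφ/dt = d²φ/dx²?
The entire real line. The heat equation has infinite propagation speed: any initial disturbance instantly affects all points (though exponentially small far away).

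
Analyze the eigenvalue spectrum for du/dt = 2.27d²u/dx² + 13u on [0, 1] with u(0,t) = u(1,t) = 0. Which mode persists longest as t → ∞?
Eigenvalues: λₙ = 2.27n²π²/1² - 13.
First three modes:
  n=1: λ₁ = 2.27π² - 13 ≈ 9.404
  n=2: λ₂ = 9.08π² - 13 ≈ 76.616
  n=3: λ₃ = 20.43π² - 13 ≈ 188.636
Since 2.27π² ≈ 22.404 > 13, all λₙ > 0.
The n=1 mode decays slowest → dominates as t → ∞.
Asymptotic: u ~ c₁ sin(πx/1) e^{-λ₁t} with decay rate λ₁ ≈ 9.404.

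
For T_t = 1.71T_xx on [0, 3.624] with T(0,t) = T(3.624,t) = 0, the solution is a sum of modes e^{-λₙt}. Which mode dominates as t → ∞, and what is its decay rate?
Eigenvalues: λₙ = 1.71n²π²/3.624².
First three modes:
  n=1: λ₁ = 1.71π²/3.624² ≈ 1.285
  n=2: λ₂ = 6.84π²/3.624² ≈ 5.14 (4× faster decay)
  n=3: λ₃ = 15.39π²/3.624² ≈ 11.565 (9× faster decay)
As t → ∞, higher modes decay exponentially faster. The n=1 mode dominates: T ~ c₁ sin(πx/3.624) e^{-λ₁t}.
Decay rate: λ₁ = 1.71π²/3.624² ≈ 1.285.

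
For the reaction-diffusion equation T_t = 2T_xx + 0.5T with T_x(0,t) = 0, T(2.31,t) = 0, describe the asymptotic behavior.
T → 0. Diffusion dominates reaction (r=0.5 < κπ²/(4L²)≈0.92); solution decays.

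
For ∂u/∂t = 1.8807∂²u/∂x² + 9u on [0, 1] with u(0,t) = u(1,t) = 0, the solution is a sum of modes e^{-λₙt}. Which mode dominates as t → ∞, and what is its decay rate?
Eigenvalues: λₙ = 1.8807n²π²/1² - 9.
First three modes:
  n=1: λ₁ = 1.8807π² - 9 ≈ 9.562
  n=2: λ₂ = 7.5228π² - 9 ≈ 65.247
  n=3: λ₃ = 16.9263π² - 9 ≈ 158.056
Since 1.8807π² ≈ 18.562 > 9, all λₙ > 0.
The n=1 mode decays slowest → dominates as t → ∞.
Asymptotic: u ~ c₁ sin(πx/1) e^{-λ₁t} with decay rate λ₁ ≈ 9.562.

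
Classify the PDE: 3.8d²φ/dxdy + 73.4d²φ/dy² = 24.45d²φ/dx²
Rewriting in standard form: -24.45d²φ/dx² + 3.8d²φ/dxdy + 73.4d²φ/dy² = 0. A = -24.45, B = 3.8, C = 73.4. Discriminant B² - 4AC = 7192.96. Since 7192.96 > 0, hyperbolic.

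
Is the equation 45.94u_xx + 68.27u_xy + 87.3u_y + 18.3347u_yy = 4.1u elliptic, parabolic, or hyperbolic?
Rewriting in standard form: 45.94u_xx + 68.27u_xy + 18.3347u_yy + 87.3u_y - 4.1u = 0. Computing B² - 4AC with A = 45.94, B = 68.27, C = 18.3347: discriminant = 1291.608428 (positive). Answer: hyperbolic.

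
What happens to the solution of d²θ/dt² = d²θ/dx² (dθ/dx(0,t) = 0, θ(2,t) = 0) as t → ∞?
θ oscillates (no decay). Energy is conserved; the solution oscillates indefinitely as standing waves.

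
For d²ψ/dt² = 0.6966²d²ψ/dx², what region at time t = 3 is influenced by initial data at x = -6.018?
Domain of influence: [-8.1078, -3.9282]. Data at x = -6.018 spreads outward at speed 0.6966.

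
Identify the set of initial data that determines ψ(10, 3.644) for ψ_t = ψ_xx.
The entire real line. The heat equation has infinite propagation speed: any initial disturbance instantly affects all points (though exponentially small far away).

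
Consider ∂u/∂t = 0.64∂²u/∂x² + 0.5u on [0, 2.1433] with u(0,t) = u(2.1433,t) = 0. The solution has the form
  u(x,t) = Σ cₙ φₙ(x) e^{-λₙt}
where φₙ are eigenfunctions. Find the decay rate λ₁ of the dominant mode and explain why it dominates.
Eigenvalues: λₙ = 0.64n²π²/2.1433² - 0.5.
First three modes:
  n=1: λ₁ = 0.64π²/2.1433² - 0.5 ≈ 0.875
  n=2: λ₂ = 2.56π²/2.1433² - 0.5 ≈ 5
  n=3: λ₃ = 5.76π²/2.1433² - 0.5 ≈ 11.875
Since 0.64π²/2.1433² ≈ 1.375 > 0.5, all λₙ > 0.
The n=1 mode decays slowest → dominates as t → ∞.
Asymptotic: u ~ c₁ sin(πx/2.1433) e^{-λ₁t} with decay rate λ₁ ≈ 0.875.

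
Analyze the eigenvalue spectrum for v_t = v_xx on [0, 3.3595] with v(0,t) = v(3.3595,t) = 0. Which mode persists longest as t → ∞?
Eigenvalues: λₙ = n²π²/3.3595².
First three modes:
  n=1: λ₁ = π²/3.3595² ≈ 0.874
  n=2: λ₂ = 4π²/3.3595² ≈ 3.498 (4× faster decay)
  n=3: λ₃ = 9π²/3.3595² ≈ 7.87 (9× faster decay)
As t → ∞, higher modes decay exponentially faster. The n=1 mode dominates: v ~ c₁ sin(πx/3.3595) e^{-λ₁t}.
Decay rate: λ₁ = π²/3.3595² ≈ 0.874.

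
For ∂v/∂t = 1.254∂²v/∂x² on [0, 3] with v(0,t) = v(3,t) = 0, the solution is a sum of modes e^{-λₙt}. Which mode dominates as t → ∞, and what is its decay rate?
Eigenvalues: λₙ = 1.254n²π²/3².
First three modes:
  n=1: λ₁ = 1.254π²/3² ≈ 1.375
  n=2: λ₂ = 5.016π²/3² ≈ 5.501 (4× faster decay)
  n=3: λ₃ = 11.286π²/3² ≈ 12.376 (9× faster decay)
As t → ∞, higher modes decay exponentially faster. The n=1 mode dominates: v ~ c₁ sin(πx/3) e^{-λ₁t}.
Decay rate: λ₁ = 1.254π²/3² ≈ 1.375.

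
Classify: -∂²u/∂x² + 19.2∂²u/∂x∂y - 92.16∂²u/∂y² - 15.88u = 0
Parabolic (discriminant = 0).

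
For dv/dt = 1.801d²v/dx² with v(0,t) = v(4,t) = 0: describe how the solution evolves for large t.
v → 0. Heat diffuses out through both boundaries.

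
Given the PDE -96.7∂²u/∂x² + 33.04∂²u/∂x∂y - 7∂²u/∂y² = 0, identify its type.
The second-order coefficients are A = -96.7, B = 33.04, C = -7. Since B² - 4AC = -1615.9584 < 0, this is an elliptic PDE.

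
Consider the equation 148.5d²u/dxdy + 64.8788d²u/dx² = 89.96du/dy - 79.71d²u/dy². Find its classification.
Rewriting in standard form: 64.8788d²u/dx² + 148.5d²u/dxdy + 79.71d²u/dy² - 89.96du/dy = 0. Hyperbolic. (A = 64.8788, B = 148.5, C = 79.71 gives B² - 4AC = 1366.293408.)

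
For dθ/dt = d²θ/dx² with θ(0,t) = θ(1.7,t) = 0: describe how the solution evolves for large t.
θ → 0. Heat diffuses out through both boundaries.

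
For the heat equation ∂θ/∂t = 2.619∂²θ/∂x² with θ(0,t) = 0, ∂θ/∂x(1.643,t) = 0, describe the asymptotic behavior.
θ → 0. Heat escapes through the Dirichlet boundary.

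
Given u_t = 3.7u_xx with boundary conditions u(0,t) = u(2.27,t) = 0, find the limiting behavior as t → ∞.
u → 0. Heat diffuses out through both boundaries.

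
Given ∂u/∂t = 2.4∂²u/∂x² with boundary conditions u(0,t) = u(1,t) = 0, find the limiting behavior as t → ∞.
u → 0. Heat diffuses out through both boundaries.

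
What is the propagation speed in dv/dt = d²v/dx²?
Infinite. The heat equation is parabolic, not hyperbolic, so disturbances propagate instantly.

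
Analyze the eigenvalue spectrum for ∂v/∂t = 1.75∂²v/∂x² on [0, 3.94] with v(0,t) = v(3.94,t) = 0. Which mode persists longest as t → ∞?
Eigenvalues: λₙ = 1.75n²π²/3.94².
First three modes:
  n=1: λ₁ = 1.75π²/3.94² ≈ 1.113
  n=2: λ₂ = 7π²/3.94² ≈ 4.45 (4× faster decay)
  n=3: λ₃ = 15.75π²/3.94² ≈ 10.014 (9× faster decay)
As t → ∞, higher modes decay exponentially faster. The n=1 mode dominates: v ~ c₁ sin(πx/3.94) e^{-λ₁t}.
Decay rate: λ₁ = 1.75π²/3.94² ≈ 1.113.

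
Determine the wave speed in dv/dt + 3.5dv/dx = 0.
Speed = 3.5. Information travels along x - 3.5t = const (rightward).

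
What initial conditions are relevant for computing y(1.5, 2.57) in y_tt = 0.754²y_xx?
Domain of dependence: [-0.43778, 3.43778]. Signals travel at speed 0.754, so data within |x - 1.5| ≤ 0.754·2.57 = 1.93778 can reach the point.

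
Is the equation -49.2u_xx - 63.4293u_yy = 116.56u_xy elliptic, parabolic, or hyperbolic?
Rewriting in standard form: -49.2u_xx - 116.56u_xy - 63.4293u_yy = 0. Computing B² - 4AC with A = -49.2, B = -116.56, C = -63.4293: discriminant = 1103.34736 (positive). Answer: hyperbolic.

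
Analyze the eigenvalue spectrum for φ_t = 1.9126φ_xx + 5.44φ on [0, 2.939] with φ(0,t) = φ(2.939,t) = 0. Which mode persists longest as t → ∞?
Eigenvalues: λₙ = 1.9126n²π²/2.939² - 5.44.
First three modes:
  n=1: λ₁ = 1.9126π²/2.939² - 5.44 ≈ -3.255
  n=2: λ₂ = 7.6504π²/2.939² - 5.44 ≈ 3.301
  n=3: λ₃ = 17.2134π²/2.939² - 5.44 ≈ 14.228
Since 1.9126π²/2.939² ≈ 2.185 < 5.44, λ₁ < 0.
The n=1 mode grows fastest (−λₙ is largest for n=1) → dominates.
Asymptotic: φ ~ c₁ sin(πx/2.939) e^{3.255t} (exponential growth at rate −λ₁ ≈ 3.255).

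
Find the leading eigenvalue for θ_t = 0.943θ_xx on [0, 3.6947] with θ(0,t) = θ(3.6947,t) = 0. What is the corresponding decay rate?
Eigenvalues: λₙ = 0.943n²π²/3.6947².
First three modes:
  n=1: λ₁ = 0.943π²/3.6947² ≈ 0.682
  n=2: λ₂ = 3.772π²/3.6947² ≈ 2.727 (4× faster decay)
  n=3: λ₃ = 8.487π²/3.6947² ≈ 6.136 (9× faster decay)
As t → ∞, higher modes decay exponentially faster. The n=1 mode dominates: θ ~ c₁ sin(πx/3.6947) e^{-λ₁t}.
Decay rate: λ₁ = 0.943π²/3.6947² ≈ 0.682.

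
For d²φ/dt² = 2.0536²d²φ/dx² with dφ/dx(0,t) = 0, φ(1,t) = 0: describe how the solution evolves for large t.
φ oscillates (no decay). Energy is conserved; the solution oscillates indefinitely as standing waves.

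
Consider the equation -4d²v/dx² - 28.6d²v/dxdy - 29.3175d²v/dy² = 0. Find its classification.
Hyperbolic. (A = -4, B = -28.6, C = -29.3175 gives B² - 4AC = 348.88.)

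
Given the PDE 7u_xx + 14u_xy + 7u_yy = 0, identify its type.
The second-order coefficients are A = 7, B = 14, C = 7. Since B² - 4AC = 0 = 0, this is a parabolic PDE.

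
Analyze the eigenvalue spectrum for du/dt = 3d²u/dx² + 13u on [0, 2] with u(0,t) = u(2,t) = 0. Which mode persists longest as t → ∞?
Eigenvalues: λₙ = 3n²π²/2² - 13.
First three modes:
  n=1: λ₁ = 3π²/2² - 13 ≈ -5.598
  n=2: λ₂ = 12π²/2² - 13 ≈ 16.609
  n=3: λ₃ = 27π²/2² - 13 ≈ 53.62
Since 3π²/2² ≈ 7.402 < 13, λ₁ < 0.
The n=1 mode grows fastest (−λₙ is largest for n=1) → dominates.
Asymptotic: u ~ c₁ sin(πx/2) e^{5.598t} (exponential growth at rate −λ₁ ≈ 5.598).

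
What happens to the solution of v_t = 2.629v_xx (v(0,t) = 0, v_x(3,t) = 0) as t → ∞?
v → 0. Heat escapes through the Dirichlet boundary.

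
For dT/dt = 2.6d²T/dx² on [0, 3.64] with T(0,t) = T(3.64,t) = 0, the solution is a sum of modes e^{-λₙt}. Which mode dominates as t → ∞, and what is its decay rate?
Eigenvalues: λₙ = 2.6n²π²/3.64².
First three modes:
  n=1: λ₁ = 2.6π²/3.64² ≈ 1.937
  n=2: λ₂ = 10.4π²/3.64² ≈ 7.747 (4× faster decay)
  n=3: λ₃ = 23.4π²/3.64² ≈ 17.431 (9× faster decay)
As t → ∞, higher modes decay exponentially faster. The n=1 mode dominates: T ~ c₁ sin(πx/3.64) e^{-λ₁t}.
Decay rate: λ₁ = 2.6π²/3.64² ≈ 1.937.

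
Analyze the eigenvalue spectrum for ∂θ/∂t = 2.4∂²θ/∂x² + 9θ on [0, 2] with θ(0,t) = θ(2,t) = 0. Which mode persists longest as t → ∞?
Eigenvalues: λₙ = 2.4n²π²/2² - 9.
First three modes:
  n=1: λ₁ = 2.4π²/2² - 9 ≈ -3.078
  n=2: λ₂ = 9.6π²/2² - 9 ≈ 14.687
  n=3: λ₃ = 21.6π²/2² - 9 ≈ 44.296
Since 2.4π²/2² ≈ 5.922 < 9, λ₁ < 0.
The n=1 mode grows fastest (−λₙ is largest for n=1) → dominates.
Asymptotic: θ ~ c₁ sin(πx/2) e^{3.078t} (exponential growth at rate −λ₁ ≈ 3.078).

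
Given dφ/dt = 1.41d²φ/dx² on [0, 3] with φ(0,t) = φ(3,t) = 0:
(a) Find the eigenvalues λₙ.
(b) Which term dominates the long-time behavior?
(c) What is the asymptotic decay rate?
Eigenvalues: λₙ = 1.41n²π²/3².
First three modes:
  n=1: λ₁ = 1.41π²/3² ≈ 1.546
  n=2: λ₂ = 5.64π²/3² ≈ 6.185 (4× faster decay)
  n=3: λ₃ = 12.69π²/3² ≈ 13.916 (9× faster decay)
As t → ∞, higher modes decay exponentially faster. The n=1 mode dominates: φ ~ c₁ sin(πx/3) e^{-λ₁t}.
Decay rate: λ₁ = 1.41π²/3² ≈ 1.546.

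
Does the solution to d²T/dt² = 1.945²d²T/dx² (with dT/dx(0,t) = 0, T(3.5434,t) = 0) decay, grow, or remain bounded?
T oscillates (no decay). Energy is conserved; the solution oscillates indefinitely as standing waves.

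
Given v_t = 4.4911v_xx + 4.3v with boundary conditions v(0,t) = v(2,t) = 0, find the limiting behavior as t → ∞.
v → 0. Diffusion dominates reaction (r=4.3 < κπ²/L²≈11.08); solution decays.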